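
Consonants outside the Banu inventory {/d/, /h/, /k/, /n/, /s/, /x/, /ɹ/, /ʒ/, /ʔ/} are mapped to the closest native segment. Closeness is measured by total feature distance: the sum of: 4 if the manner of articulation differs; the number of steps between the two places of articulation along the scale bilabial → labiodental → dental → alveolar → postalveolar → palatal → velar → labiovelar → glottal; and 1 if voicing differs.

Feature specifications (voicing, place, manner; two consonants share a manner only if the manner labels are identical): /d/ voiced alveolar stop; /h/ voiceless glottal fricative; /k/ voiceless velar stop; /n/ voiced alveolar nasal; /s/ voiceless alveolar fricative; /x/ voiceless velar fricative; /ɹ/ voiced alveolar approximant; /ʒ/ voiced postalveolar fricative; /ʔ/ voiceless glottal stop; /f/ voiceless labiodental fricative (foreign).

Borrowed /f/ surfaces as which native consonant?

/s/ is closest: same manner (fricative), place distance 2 (labiodental→alveolar), same voicing; total 2. Next closest is /ʒ/ at distance 4.

s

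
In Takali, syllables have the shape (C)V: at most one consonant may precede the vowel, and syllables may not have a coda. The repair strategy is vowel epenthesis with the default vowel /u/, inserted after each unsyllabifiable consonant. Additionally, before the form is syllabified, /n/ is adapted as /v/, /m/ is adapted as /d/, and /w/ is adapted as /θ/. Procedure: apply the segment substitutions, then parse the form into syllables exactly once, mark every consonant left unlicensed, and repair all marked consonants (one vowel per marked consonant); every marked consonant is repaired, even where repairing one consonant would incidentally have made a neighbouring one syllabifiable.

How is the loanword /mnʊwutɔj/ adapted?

Substitution: /m/ → /d/, /n/ → /v/, /w/ → /θ/, giving /dvʊθutɔj/.
Syllabifying with onset maximization leaves /d/, /j/ stranded (no codas are permitted; onsets are limited to one consonant).
Each unlicensed consonant becomes the onset of a new syllable: /d/ → /du/, /j/ → /ju/.

duvʊθutɔju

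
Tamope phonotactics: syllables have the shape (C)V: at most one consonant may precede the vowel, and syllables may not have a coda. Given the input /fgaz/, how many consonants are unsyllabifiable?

2

Under (C)V, the unsyllabifiable consonants are /f/, /z/ (no codas are permitted; onsets are limited to one consonant).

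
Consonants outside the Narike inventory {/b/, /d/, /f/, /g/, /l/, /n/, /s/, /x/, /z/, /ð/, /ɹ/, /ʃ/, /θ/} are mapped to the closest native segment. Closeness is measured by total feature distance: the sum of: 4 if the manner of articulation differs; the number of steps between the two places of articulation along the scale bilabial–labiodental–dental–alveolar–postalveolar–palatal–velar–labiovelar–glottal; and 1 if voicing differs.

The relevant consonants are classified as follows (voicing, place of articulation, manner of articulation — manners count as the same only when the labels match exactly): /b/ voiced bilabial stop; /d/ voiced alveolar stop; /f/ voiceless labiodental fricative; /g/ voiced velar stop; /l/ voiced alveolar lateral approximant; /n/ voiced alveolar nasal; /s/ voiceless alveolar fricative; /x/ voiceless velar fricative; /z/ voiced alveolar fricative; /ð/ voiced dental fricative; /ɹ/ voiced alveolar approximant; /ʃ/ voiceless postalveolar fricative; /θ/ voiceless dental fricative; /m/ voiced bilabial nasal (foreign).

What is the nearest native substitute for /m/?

/n/ is closest: same manner (nasal), place distance 3 (bilabial→alveolar), same voicing; total 3. Next closest is /b/ at distance 4.

n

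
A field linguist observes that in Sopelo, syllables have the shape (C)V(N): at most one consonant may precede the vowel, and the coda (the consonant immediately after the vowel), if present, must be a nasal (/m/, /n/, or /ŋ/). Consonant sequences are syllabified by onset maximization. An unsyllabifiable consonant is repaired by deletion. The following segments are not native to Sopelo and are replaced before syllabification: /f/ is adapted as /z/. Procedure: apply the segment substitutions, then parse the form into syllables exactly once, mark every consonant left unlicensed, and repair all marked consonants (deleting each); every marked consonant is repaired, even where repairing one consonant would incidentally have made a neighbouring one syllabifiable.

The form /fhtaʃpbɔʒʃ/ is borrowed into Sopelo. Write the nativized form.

Substitution: /f/ → /z/, giving /zhtaʃpbɔʒʃ/.
Syllabifying with onset maximization leaves /z/, /h/, /ʃ/, /p/, /ʒ/, /ʃ/ stranded (only a nasal (/m/, /n/, or /ŋ/) is licensed in coda position; onsets are limited to one consonant).
Each unlicensed consonant is deleted: /z/, /h/, /ʃ/, /p/, /ʒ/, /ʃ/.

tabɔ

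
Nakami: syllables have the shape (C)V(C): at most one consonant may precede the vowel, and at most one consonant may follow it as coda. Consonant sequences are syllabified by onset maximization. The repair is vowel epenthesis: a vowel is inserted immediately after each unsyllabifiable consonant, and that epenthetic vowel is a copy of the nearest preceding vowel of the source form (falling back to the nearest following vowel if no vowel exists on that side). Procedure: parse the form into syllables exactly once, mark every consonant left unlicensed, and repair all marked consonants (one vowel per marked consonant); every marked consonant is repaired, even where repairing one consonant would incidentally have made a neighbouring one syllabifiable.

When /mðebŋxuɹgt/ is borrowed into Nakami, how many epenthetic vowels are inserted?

4

The unsyllabifiable consonants are /m/, /ŋ/, /g/, /t/; each receives one epenthetic vowel.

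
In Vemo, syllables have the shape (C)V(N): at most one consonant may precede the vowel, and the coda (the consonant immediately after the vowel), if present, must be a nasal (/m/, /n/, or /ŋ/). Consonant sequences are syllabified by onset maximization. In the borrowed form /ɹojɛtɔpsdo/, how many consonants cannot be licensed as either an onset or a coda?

Syllabifying with onset maximization leaves /p/, /s/ stranded (only a nasal (/m/, /n/, or /ŋ/) is licensed in coda position; onsets are limited to one consonant).

2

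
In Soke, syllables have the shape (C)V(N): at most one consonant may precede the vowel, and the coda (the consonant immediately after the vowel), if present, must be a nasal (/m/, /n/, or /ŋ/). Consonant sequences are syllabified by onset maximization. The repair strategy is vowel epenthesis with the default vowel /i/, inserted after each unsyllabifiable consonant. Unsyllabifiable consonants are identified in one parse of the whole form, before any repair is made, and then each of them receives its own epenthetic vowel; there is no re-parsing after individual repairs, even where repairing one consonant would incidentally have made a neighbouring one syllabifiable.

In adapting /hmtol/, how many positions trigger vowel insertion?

3

The unsyllabifiable consonants are /h/, /m/, /l/; each receives one epenthetic vowel.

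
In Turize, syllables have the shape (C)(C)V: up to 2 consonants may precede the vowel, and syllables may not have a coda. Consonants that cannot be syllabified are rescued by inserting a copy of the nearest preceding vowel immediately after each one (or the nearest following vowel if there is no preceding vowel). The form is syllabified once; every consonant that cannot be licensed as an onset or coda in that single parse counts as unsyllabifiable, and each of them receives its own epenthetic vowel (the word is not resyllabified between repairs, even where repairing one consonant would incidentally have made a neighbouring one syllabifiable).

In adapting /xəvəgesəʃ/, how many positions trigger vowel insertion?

1

The unsyllabifiable consonants are /ʃ/; each receives one epenthetic vowel.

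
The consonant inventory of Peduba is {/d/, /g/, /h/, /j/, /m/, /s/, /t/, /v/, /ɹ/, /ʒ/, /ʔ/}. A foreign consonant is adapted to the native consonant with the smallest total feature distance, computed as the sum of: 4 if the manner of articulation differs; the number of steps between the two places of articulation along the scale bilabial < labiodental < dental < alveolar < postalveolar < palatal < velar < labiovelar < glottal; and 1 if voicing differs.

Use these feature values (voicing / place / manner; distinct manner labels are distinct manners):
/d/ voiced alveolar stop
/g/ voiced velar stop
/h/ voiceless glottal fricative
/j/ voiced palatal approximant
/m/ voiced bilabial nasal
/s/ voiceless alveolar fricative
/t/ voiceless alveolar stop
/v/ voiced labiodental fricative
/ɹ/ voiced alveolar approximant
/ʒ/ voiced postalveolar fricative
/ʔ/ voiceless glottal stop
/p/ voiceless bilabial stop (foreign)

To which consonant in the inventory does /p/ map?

t

/t/ is closest: same manner (stop), place distance 3 (bilabial→alveolar), same voicing; total 3. Next closest is /d/ at distance 4.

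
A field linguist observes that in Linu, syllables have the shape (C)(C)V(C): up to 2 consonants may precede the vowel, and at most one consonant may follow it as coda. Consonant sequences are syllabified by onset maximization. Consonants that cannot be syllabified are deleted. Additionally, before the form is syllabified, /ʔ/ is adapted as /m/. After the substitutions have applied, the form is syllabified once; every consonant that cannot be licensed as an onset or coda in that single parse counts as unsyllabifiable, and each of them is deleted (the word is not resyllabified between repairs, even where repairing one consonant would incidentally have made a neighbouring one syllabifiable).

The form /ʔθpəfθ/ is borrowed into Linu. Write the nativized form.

Substitution: /ʔ/ → /m/, giving /mθpəfθ/.
Under (C)(C)V(C), the unsyllabifiable consonants are /m/, /θ/ (at most one coda consonant is licensed; onsets may contain at most 2 consonants).
Deletion applies to /m/, /θ/.

θpəf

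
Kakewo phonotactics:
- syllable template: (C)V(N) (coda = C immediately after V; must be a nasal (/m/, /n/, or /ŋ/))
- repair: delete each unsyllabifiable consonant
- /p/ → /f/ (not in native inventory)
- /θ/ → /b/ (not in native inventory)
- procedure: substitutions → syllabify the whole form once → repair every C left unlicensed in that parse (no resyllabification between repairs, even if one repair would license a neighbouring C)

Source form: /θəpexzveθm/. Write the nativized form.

bəfeve

Substitution: /θ/ → /b/, /p/ → /f/, giving /bəfexzvebm/.
Under (C)V(N), the unsyllabifiable consonants are /x/, /z/, /b/, /m/ (only a nasal (/m/, /n/, or /ŋ/) is licensed in coda position; onsets are limited to one consonant).
Deletion applies to /x/, /z/, /b/, /m/.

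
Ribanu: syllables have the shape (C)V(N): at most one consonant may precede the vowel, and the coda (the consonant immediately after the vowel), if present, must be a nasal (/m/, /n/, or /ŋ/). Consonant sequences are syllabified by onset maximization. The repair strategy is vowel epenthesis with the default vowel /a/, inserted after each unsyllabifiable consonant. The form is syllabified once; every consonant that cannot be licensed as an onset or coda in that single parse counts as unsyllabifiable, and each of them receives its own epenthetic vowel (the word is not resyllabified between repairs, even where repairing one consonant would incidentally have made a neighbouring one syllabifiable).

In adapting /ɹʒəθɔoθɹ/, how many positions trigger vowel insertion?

The unsyllabifiable consonants are /ɹ/, /θ/, /ɹ/; each receives one epenthetic vowel.

3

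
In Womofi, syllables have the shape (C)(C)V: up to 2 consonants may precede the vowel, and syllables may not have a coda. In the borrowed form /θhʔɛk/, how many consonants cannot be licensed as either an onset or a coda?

The consonants /θ/, /k/ cannot be parsed into a legal (C)(C)V syllable (no codas are permitted; onsets may contain at most 2 consonants).

2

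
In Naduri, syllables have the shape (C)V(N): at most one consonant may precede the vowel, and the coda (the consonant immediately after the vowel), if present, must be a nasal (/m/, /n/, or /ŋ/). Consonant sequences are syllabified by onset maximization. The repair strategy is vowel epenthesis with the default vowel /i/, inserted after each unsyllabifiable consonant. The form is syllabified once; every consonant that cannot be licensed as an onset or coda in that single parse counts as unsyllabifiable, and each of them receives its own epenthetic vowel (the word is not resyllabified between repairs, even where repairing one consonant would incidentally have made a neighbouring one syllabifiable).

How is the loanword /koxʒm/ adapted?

Syllabifying with onset maximization leaves /x/, /ʒ/, /m/ stranded (only a nasal (/m/, /n/, or /ŋ/) is licensed in coda position; onsets are limited to one consonant).
Epenthesis after each stranded consonant: /x/ → /xi/, /ʒ/ → /ʒi/, /m/ → /mi/.

koxiʒimi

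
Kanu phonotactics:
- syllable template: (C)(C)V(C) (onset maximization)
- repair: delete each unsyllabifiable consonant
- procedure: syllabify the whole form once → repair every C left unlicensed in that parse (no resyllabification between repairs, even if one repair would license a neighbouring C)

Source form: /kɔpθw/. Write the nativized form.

The consonants /θ/, /w/ cannot be parsed into a legal (C)(C)V(C) syllable (at most one coda consonant is licensed; onsets may contain at most 2 consonants).
Deleting the stranded consonants removes /θ/, /w/.

kɔp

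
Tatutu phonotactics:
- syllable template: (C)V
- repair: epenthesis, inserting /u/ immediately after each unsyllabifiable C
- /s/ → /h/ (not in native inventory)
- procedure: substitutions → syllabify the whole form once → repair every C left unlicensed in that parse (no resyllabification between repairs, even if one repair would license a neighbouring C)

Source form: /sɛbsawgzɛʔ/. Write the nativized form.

hɛbuhawuguzɛʔu

Substitution: /s/ → /h/, giving /hɛbhawgzɛʔ/.
Under (C)V, the unsyllabifiable consonants are /b/, /w/, /g/, /ʔ/ (no codas are permitted; onsets are limited to one consonant).
Each unlicensed consonant becomes the onset of a new syllable: /b/ → /bu/, /w/ → /wu/, /g/ → /gu/, /ʔ/ → /ʔu/.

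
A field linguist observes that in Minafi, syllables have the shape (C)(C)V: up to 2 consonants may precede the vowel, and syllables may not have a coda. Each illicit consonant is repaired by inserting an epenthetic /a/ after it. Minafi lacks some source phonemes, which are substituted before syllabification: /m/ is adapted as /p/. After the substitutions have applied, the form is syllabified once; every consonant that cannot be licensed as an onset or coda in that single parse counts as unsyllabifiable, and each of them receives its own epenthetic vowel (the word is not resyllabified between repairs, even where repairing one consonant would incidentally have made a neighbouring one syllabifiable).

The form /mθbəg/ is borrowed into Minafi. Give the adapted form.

Substitution: /m/ → /p/, giving /pθbəg/.
Under (C)(C)V, the unsyllabifiable consonants are /p/, /g/ (no codas are permitted; onsets may contain at most 2 consonants).
Epenthesis after each stranded consonant: /p/ → /pa/, /g/ → /ga/.

paθbəga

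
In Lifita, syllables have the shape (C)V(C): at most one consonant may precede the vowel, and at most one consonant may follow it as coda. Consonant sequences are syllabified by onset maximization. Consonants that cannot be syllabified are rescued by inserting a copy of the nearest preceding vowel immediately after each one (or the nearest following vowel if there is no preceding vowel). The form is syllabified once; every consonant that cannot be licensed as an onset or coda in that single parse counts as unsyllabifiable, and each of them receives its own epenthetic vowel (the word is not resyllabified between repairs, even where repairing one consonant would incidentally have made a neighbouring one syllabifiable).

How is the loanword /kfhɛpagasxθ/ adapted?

kɛfɛhɛpagasxaθa

Under (C)V(C), the unsyllabifiable consonants are /k/, /f/, /x/, /θ/ (at most one coda consonant is licensed; onsets are limited to one consonant).
Each unlicensed consonant becomes the onset of a new syllable: /k/ → /kɛ/, /f/ → /fɛ/, /x/ → /xa/, /θ/ → /θa/.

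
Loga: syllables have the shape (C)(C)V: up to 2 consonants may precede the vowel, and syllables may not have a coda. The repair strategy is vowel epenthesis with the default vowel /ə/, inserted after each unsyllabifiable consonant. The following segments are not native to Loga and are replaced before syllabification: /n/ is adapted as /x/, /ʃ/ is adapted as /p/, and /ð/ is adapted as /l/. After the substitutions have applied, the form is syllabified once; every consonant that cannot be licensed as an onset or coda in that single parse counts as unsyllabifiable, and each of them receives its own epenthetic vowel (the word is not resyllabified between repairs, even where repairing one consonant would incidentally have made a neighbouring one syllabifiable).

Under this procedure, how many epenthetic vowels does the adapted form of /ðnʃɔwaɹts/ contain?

After substitution the input is /lxpɔwaɹts/.
The unsyllabifiable consonants are /l/, /ɹ/, /t/, /s/; each receives one epenthetic vowel.

4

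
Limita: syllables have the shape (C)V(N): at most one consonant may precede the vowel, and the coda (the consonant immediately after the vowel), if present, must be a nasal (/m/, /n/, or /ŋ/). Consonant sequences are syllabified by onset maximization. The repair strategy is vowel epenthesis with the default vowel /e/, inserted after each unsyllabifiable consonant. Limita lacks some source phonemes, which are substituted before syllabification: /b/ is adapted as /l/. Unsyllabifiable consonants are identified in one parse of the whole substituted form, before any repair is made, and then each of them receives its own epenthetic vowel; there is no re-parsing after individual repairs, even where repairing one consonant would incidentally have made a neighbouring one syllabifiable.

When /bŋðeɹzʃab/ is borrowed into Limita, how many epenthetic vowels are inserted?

5

After substitution the input is /lŋðeɹzʃal/.
The unsyllabifiable consonants are /l/, /ŋ/, /ɹ/, /z/, /l/; each receives one epenthetic vowel.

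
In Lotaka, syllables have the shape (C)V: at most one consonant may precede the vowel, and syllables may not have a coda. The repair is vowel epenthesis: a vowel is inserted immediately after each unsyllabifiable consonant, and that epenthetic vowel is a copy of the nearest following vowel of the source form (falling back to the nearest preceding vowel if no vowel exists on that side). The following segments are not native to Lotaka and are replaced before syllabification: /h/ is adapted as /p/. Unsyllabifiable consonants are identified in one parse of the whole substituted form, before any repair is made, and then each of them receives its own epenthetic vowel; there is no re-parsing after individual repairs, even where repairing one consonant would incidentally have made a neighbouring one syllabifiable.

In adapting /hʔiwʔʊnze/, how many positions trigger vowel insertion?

3

After substitution the input is /pʔiwʔʊnze/.
The unsyllabifiable consonants are /p/, /w/, /n/; each receives one epenthetic vowel.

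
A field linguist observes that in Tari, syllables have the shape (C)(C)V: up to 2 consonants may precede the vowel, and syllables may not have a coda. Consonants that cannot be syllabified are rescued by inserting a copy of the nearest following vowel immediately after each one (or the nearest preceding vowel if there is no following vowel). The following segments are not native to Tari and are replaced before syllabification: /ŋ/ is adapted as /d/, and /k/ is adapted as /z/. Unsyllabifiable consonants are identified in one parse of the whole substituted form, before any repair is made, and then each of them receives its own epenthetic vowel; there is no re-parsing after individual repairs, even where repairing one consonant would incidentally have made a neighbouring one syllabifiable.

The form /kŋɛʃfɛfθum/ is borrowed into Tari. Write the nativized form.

Substitution: /k/ → /z/, /ŋ/ → /d/, giving /zdɛʃfɛfθum/.
Syllabifying with onset maximization leaves /m/ stranded (no codas are permitted; onsets may contain at most 2 consonants).
Each unlicensed consonant becomes the onset of a new syllable: /m/ → /mu/.

zdɛʃfɛfθumu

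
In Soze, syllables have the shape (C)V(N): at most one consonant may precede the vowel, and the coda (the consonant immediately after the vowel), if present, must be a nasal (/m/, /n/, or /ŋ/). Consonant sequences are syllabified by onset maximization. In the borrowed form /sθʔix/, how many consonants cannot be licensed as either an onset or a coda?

The consonants /s/, /θ/, /x/ cannot be parsed into a legal (C)V(N) syllable (only a nasal (/m/, /n/, or /ŋ/) is licensed in coda position; onsets are limited to one consonant).

3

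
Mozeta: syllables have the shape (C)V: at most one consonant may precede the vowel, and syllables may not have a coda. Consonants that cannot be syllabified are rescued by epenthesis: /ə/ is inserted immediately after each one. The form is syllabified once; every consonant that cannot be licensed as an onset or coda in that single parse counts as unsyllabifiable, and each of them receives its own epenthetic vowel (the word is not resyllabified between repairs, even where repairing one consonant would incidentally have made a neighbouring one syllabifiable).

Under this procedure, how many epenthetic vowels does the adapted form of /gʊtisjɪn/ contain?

The unsyllabifiable consonants are /s/, /n/; each receives one epenthetic vowel.

2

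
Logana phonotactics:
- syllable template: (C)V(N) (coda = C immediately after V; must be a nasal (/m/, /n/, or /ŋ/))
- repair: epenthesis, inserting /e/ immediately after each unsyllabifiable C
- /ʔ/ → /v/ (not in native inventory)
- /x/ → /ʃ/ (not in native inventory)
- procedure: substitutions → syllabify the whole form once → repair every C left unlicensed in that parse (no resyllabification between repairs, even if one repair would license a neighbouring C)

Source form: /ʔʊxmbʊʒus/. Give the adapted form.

vʊʃemebʊʒuse

Substitution: /ʔ/ → /v/, /x/ → /ʃ/, giving /vʊʃmbʊʒus/.
Under (C)V(N), the unsyllabifiable consonants are /ʃ/, /m/, /s/ (only a nasal (/m/, /n/, or /ŋ/) is licensed in coda position; onsets are limited to one consonant).
Each unlicensed consonant becomes the onset of a new syllable: /ʃ/ → /ʃe/, /m/ → /me/, /s/ → /se/.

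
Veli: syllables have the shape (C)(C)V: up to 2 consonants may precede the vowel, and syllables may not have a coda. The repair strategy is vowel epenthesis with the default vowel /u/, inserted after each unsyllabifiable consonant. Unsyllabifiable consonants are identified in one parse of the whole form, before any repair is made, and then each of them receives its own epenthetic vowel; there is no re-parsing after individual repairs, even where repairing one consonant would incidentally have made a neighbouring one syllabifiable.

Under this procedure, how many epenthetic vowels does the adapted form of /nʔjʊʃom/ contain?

The unsyllabifiable consonants are /n/, /m/; each receives one epenthetic vowel.

2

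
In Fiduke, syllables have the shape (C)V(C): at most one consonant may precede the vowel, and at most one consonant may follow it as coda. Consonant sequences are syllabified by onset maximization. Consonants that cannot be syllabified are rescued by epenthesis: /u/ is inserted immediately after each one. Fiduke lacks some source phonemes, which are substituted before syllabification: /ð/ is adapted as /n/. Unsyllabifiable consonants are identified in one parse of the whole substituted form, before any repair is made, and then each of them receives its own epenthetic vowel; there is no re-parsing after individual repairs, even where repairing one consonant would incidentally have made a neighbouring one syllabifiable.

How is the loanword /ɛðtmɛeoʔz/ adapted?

ɛntumɛeoʔzu

Substitution: /ð/ → /n/, giving /ɛntmɛeoʔz/.
Syllabifying with onset maximization leaves /t/, /z/ stranded (at most one coda consonant is licensed; onsets are limited to one consonant).
Each unlicensed consonant becomes the onset of a new syllable: /t/ → /tu/, /z/ → /zu/.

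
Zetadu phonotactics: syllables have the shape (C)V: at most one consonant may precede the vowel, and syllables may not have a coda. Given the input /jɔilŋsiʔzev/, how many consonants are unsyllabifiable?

4

The consonants /l/, /ŋ/, /ʔ/, /v/ cannot be parsed into a legal (C)V syllable (no codas are permitted; onsets are limited to one consonant).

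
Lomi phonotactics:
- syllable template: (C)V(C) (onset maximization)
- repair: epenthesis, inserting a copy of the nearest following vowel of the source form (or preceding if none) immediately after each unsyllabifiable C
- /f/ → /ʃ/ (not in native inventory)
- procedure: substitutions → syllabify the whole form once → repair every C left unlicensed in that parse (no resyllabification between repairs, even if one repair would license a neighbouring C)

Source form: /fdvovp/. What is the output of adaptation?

ʃodovovpo

Substitution: /f/ → /ʃ/, giving /ʃdvovp/.
Under (C)V(C), the unsyllabifiable consonants are /ʃ/, /d/, /p/ (at most one coda consonant is licensed; onsets are limited to one consonant).
Inserting the epenthetic vowel yields /ʃ/ → /ʃo/, /d/ → /do/, /p/ → /po/.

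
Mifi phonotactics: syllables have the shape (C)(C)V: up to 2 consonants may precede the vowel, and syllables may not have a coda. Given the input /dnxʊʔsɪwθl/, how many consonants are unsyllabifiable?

4

The consonants /d/, /w/, /θ/, /l/ cannot be parsed into a legal (C)(C)V syllable (no codas are permitted; onsets may contain at most 2 consonants).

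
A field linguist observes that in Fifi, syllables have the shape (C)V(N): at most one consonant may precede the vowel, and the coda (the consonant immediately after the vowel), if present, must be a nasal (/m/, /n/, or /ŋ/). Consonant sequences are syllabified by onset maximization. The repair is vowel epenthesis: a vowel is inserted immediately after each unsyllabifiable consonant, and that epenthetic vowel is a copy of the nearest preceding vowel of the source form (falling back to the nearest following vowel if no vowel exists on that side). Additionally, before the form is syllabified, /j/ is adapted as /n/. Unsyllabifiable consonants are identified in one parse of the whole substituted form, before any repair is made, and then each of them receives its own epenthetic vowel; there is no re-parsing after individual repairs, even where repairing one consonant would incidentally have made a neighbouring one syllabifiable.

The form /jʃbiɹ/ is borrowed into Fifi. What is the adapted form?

niʃibiɹi

Substitution: /j/ → /n/, giving /nʃbiɹ/.
The consonants /n/, /ʃ/, /ɹ/ cannot be parsed into a legal (C)V(N) syllable (only a nasal (/m/, /n/, or /ŋ/) is licensed in coda position; onsets are limited to one consonant).
Inserting the epenthetic vowel yields /n/ → /ni/, /ʃ/ → /ʃi/, /ɹ/ → /ɹi/.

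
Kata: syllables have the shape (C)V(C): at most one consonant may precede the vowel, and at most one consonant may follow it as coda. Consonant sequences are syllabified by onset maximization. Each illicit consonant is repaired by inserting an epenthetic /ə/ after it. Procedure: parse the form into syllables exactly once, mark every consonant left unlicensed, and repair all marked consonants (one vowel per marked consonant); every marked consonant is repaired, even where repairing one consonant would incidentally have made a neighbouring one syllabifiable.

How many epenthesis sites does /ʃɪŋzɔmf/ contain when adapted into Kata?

1

The unsyllabifiable consonants are /f/; each receives one epenthetic vowel.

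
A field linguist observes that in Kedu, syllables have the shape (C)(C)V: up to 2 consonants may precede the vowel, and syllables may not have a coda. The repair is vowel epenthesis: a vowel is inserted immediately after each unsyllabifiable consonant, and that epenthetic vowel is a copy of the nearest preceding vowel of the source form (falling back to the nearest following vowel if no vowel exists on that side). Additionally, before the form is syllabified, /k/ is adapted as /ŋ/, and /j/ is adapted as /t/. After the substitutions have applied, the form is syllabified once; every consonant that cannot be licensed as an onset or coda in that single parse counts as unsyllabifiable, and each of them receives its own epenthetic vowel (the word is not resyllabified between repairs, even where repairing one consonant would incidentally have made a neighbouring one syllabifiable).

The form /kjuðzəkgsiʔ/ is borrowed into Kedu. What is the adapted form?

ŋtuðzəŋəgsiʔi

Substitution: /k/ → /ŋ/, /j/ → /t/, giving /ŋtuðzəŋgsiʔ/.
Syllabifying with onset maximization leaves /ŋ/, /ʔ/ stranded (no codas are permitted; onsets may contain at most 2 consonants).
Inserting the epenthetic vowel yields /ŋ/ → /ŋə/, /ʔ/ → /ʔi/.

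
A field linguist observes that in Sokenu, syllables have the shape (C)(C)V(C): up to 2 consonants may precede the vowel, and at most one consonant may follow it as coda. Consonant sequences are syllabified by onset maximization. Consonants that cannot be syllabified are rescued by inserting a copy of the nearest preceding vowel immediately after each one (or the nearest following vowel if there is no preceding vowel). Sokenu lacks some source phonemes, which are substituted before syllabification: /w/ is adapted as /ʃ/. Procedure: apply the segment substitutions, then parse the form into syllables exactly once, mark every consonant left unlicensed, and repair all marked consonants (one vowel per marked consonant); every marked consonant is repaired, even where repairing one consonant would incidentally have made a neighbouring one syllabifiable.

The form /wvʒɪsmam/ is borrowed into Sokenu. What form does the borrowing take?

ʃɪvʒɪsmam

Substitution: /w/ → /ʃ/, giving /ʃvʒɪsmam/.
Syllabifying with onset maximization leaves /ʃ/ stranded (at most one coda consonant is licensed; onsets may contain at most 2 consonants).
Each unlicensed consonant becomes the onset of a new syllable: /ʃ/ → /ʃɪ/.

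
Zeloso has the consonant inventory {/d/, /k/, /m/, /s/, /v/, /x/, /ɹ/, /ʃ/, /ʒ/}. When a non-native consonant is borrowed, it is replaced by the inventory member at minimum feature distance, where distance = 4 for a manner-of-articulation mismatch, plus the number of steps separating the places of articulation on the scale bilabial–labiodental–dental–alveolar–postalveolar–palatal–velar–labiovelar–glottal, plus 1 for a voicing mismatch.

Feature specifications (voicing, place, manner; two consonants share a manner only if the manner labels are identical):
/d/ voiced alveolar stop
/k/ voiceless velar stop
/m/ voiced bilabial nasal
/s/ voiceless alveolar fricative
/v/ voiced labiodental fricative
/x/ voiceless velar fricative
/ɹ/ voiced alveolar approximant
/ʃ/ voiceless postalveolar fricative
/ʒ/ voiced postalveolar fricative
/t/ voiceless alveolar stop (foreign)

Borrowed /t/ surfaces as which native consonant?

d

/d/ is closest: same manner (stop), place distance 0 (alveolar→alveolar), voicing differs (+1); total 1. Next closest is /k/ at distance 3.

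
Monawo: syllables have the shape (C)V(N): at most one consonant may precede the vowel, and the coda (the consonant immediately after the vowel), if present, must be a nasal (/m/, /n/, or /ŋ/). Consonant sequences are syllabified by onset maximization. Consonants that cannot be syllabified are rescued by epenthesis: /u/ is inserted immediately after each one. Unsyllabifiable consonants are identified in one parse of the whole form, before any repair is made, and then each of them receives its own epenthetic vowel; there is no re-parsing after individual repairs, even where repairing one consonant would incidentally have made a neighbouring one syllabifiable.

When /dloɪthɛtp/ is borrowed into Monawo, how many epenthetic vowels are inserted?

4

The unsyllabifiable consonants are /d/, /t/, /t/, /p/; each receives one epenthetic vowel.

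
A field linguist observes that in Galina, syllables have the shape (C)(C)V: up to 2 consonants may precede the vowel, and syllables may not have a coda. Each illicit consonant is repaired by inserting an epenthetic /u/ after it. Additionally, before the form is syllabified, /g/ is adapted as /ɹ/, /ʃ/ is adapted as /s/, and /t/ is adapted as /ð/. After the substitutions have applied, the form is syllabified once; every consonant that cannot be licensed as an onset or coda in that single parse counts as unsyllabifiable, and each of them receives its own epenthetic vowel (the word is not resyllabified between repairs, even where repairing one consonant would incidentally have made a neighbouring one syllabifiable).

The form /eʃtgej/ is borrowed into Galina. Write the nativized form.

Substitution: /ʃ/ → /s/, /t/ → /ð/, /g/ → /ɹ/, giving /esðɹej/.
Under (C)(C)V, the unsyllabifiable consonants are /s/, /j/ (no codas are permitted; onsets may contain at most 2 consonants).
Each unlicensed consonant becomes the onset of a new syllable: /s/ → /su/, /j/ → /ju/.

esuðɹeju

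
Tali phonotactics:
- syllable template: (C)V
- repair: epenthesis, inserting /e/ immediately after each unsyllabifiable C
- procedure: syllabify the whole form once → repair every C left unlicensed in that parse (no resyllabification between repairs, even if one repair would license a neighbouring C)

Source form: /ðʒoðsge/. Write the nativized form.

Under (C)V, the unsyllabifiable consonants are /ð/, /ð/, /s/ (no codas are permitted; onsets are limited to one consonant).
Each unlicensed consonant becomes the onset of a new syllable: /ð/ → /ðe/, /ð/ → /ðe/, /s/ → /se/.

ðeʒoðesege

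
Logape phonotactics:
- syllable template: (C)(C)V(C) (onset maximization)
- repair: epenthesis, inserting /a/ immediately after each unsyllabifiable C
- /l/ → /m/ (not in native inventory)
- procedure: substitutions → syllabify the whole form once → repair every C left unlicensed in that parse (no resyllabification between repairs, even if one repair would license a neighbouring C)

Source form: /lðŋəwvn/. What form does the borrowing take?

Substitution: /l/ → /m/, giving /mðŋəwvn/.
Syllabifying with onset maximization leaves /m/, /v/, /n/ stranded (at most one coda consonant is licensed; onsets may contain at most 2 consonants).
Each unlicensed consonant becomes the onset of a new syllable: /m/ → /ma/, /v/ → /va/, /n/ → /na/.

maðŋəwvana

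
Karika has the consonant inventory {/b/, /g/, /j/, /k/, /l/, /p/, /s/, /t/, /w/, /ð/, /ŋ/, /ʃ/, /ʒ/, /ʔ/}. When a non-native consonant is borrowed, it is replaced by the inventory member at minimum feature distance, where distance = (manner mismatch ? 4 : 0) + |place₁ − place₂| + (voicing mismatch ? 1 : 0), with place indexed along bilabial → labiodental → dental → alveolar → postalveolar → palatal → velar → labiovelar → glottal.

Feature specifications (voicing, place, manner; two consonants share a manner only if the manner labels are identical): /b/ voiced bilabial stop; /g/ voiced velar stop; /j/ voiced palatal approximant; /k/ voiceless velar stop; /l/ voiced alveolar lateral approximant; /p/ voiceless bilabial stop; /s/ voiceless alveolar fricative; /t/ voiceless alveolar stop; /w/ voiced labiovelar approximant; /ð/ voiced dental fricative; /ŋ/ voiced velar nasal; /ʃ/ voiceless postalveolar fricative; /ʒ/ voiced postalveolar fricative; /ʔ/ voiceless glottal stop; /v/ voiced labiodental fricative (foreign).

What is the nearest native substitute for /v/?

ð

/ð/ is closest: same manner (fricative), place distance 1 (labiodental→dental), same voicing; total 1. Next closest is /s/ at distance 3.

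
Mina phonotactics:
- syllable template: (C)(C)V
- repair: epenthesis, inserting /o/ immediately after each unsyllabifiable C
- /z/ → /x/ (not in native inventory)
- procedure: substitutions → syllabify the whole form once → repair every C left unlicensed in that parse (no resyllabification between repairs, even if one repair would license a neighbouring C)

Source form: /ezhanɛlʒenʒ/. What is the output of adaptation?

Substitution: /z/ → /x/, giving /exhanɛlʒenʒ/.
The consonants /n/, /ʒ/ cannot be parsed into a legal (C)(C)V syllable (no codas are permitted; onsets may contain at most 2 consonants).
Epenthesis after each stranded consonant: /n/ → /no/, /ʒ/ → /ʒo/.

exhanɛlʒenoʒo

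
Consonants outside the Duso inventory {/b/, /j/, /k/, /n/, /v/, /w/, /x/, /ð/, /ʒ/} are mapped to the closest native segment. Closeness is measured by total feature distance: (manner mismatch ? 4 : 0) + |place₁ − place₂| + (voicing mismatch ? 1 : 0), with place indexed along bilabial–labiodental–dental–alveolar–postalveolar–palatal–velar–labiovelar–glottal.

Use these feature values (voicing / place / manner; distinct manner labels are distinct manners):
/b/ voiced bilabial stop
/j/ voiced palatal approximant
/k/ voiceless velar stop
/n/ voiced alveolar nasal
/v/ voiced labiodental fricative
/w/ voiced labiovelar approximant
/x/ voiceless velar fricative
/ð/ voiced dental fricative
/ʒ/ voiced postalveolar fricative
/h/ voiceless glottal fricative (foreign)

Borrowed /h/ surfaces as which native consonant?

x

/x/ is closest: same manner (fricative), place distance 2 (glottal→velar), same voicing; total 2. Next closest is /ʒ/ at distance 5.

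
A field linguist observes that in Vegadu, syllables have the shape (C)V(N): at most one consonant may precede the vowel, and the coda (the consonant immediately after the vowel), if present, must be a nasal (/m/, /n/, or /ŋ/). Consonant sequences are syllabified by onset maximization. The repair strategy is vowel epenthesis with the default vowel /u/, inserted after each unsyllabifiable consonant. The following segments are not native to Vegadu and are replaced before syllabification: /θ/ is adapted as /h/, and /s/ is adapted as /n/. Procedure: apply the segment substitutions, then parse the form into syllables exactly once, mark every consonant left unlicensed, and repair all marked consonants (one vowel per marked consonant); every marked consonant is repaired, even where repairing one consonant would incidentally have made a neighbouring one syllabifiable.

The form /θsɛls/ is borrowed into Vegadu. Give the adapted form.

Substitution: /θ/ → /h/, /s/ → /n/, giving /hnɛln/.
The consonants /h/, /l/, /n/ cannot be parsed into a legal (C)V(N) syllable (only a nasal (/m/, /n/, or /ŋ/) is licensed in coda position; onsets are limited to one consonant).
Each unlicensed consonant becomes the onset of a new syllable: /h/ → /hu/, /l/ → /lu/, /n/ → /nu/.

hunɛlunu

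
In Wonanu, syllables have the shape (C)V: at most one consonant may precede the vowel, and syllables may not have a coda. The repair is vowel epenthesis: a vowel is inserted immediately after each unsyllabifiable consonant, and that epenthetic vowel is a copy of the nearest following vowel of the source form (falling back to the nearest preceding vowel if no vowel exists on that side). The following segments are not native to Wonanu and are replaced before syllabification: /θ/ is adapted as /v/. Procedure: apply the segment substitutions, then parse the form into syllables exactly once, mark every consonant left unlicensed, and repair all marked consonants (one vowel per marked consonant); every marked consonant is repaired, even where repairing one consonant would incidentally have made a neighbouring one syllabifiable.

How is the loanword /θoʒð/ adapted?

Substitution: /θ/ → /v/, giving /voʒð/.
Syllabifying with onset maximization leaves /ʒ/, /ð/ stranded (no codas are permitted; onsets are limited to one consonant).
Epenthesis after each stranded consonant: /ʒ/ → /ʒo/, /ð/ → /ðo/.

voʒoðo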